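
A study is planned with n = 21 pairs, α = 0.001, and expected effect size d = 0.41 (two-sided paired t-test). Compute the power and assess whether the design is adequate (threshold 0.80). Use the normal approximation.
Power ≈ 0.08; the study is underpowered (power < 0.80)

Power calculation (paired t-test, normal approximation):
z_β = d · √n - z_{α/2}
z_β = 0.41 · √21 - 3.291
z_β = 0.41 · 4.583 - 3.291
z_β = -1.412

Power = Φ(z_β) = Φ(-1.412) ≈ 0.079

Effect size d = 0.41 is small by Cohen's convention (0.2/0.5/0.8).

Threshold: power ≥ 0.80 is conventionally adequate.
Power ≈ 0.08 → the study is underpowered (power < 0.80).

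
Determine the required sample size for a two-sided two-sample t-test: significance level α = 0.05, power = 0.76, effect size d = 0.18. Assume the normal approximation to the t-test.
n = 439 per group

Sample size formula (two-sample t-test, normal approximation):
n = 2 · ((z_{α/2} + z_β) / d)²

z_{α/2} = 1.960 (for α = 0.05, two-sided)
z_β = 0.706 (for power = 0.76)
d = 0.18

n = 2 · ((1.960 + 0.706) / 0.18)²
n = 2 · (14.811)²
n ≈ 438.73
Round up to the next whole number: n = 439 per group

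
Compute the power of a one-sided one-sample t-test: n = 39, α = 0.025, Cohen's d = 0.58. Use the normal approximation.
Power ≈ 0.95

Power calculation (one-sample t-test, normal approximation):
z_β = d · √n - z_α
z_β = 0.58 · √39 - 1.960
z_β = 0.58 · 6.245 - 1.960
z_β = 1.662

Power = Φ(z_β) = Φ(1.662) ≈ 0.952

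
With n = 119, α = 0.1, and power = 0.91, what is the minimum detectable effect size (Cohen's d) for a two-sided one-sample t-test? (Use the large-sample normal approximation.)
d ≈ 0.27

Minimum detectable effect (one-sample t-test, normal approximation):
d = (z_{α/2} + z_β) / √n
d = (1.645 + 1.341) / √119
d = 2.986 / 10.909
d ≈ 0.27

By Cohen's convention (0.2 small / 0.5 medium / 0.8 large): small effect.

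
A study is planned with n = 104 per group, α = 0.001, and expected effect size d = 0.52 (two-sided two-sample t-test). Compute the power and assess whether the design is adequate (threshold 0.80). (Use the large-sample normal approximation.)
Power ≈ 0.68; the study is underpowered (power < 0.80)

Power calculation (two-sample t-test, normal approximation):
z_β = d · √(n/2) - z_{α/2}
z_β = 0.52 · √(104/2) - 3.291
z_β = 0.52 · 7.211 - 3.291
z_β = 0.459

Power = Φ(z_β) = Φ(0.459) ≈ 0.677

Effect size d = 0.52 is medium by Cohen's convention (0.2/0.5/0.8).

Threshold: power ≥ 0.80 is conventionally adequate.
Power ≈ 0.68 → the study is underpowered (power < 0.80).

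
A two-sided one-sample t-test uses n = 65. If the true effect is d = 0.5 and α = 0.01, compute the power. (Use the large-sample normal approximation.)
Power ≈ 0.93

Power calculation (one-sample t-test, normal approximation):
z_β = d · √n - z_{α/2}
z_β = 0.5 · √65 - 2.576
z_β = 0.5 · 8.062 - 2.576
z_β = 1.455

Power = Φ(z_β) = Φ(1.455) ≈ 0.927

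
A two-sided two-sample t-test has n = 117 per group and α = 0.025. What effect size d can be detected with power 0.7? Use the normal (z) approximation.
d ≈ 0.36

Minimum detectable effect (two-sample t-test, normal approximation):
d = (z_{α/2} + z_β) / √(n/2)
d = (2.241 + 0.524) / √(117/2)
d = 2.766 / 7.649
d ≈ 0.36

By Cohen's convention (0.2 small / 0.5 medium / 0.8 large): small effect.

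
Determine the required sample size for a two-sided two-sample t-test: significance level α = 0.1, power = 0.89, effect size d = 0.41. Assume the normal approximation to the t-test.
n = 99 per group

Sample size formula (two-sample t-test, normal approximation):
n = 2 · ((z_{α/2} + z_β) / d)²

z_{α/2} = 1.645 (for α = 0.1, two-sided)
z_β = 1.227 (for power = 0.89)
d = 0.41

n = 2 · ((1.645 + 1.227) / 0.41)²
n = 2 · (7.005)²
n ≈ 98.14
Round up to the next whole number: n = 99 per group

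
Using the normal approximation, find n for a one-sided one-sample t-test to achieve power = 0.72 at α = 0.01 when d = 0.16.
n = 331

Sample size formula (one-sample t-test, normal approximation):
n = ((z_α + z_β) / d)²

z_α = 2.326 (for α = 0.01, one-sided)
z_β = 0.583 (for power = 0.72)
d = 0.16

n = ((2.326 + 0.583) / 0.16)²
n = (18.181)²
n ≈ 330.55
Round up to the next whole number: n = 331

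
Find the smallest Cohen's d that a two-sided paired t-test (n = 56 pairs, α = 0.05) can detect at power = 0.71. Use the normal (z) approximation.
d ≈ 0.34

Minimum detectable effect (paired t-test, normal approximation):
d = (z_{α/2} + z_β) / √n
d = (1.960 + 0.553) / √56
d = 2.513 / 7.483
d ≈ 0.34

By Cohen's convention (0.2 small / 0.5 medium / 0.8 large): small effect.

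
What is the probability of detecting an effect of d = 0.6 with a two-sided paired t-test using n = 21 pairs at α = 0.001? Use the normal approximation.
Power ≈ 0.29

Power calculation (paired t-test, normal approximation):
z_β = d · √n - z_{α/2}
z_β = 0.6 · √21 - 3.291
z_β = 0.6 · 4.583 - 3.291
z_β = -0.541

Power = Φ(z_β) = Φ(-0.541) ≈ 0.294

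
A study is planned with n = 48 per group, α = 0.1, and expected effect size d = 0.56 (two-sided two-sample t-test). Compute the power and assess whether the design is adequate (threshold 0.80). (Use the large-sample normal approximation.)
Power ≈ 0.86; the study is adequately powered (power ≥ 0.80)

Power calculation (two-sample t-test, normal approximation):
z_β = d · √(n/2) - z_{α/2}
z_β = 0.56 · √(48/2) - 1.645
z_β = 0.56 · 4.899 - 1.645
z_β = 1.099

Power = Φ(z_β) = Φ(1.099) ≈ 0.864

Effect size d = 0.56 is medium by Cohen's convention (0.2/0.5/0.8).

Threshold: power ≥ 0.80 is conventionally adequate.
Power ≈ 0.86 → the study is adequately powered (power ≥ 0.80).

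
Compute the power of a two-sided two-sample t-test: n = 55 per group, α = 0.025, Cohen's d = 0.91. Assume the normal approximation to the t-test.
Power ≈ 0.99

Power calculation (two-sample t-test, normal approximation):
z_β = d · √(n/2) - z_{α/2}
z_β = 0.91 · √(55/2) - 2.241
z_β = 0.91 · 5.244 - 2.241
z_β = 2.531

Power = Φ(z_β) = Φ(2.531) ≈ 0.994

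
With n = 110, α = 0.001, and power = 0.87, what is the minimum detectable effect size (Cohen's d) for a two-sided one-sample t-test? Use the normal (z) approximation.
d ≈ 0.42

Minimum detectable effect (one-sample t-test, normal approximation):
d = (z_{α/2} + z_β) / √n
d = (3.291 + 1.126) / √110
d = 4.417 / 10.488
d ≈ 0.42

By Cohen's convention (0.2 small / 0.5 medium / 0.8 large): small effect.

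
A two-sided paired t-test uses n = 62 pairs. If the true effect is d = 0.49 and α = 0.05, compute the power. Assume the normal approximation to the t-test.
Power ≈ 0.97

Power calculation (paired t-test, normal approximation):
z_β = d · √n - z_{α/2}
z_β = 0.49 · √62 - 1.960
z_β = 0.49 · 7.874 - 1.960
z_β = 1.898

Power = Φ(z_β) = Φ(1.898) ≈ 0.971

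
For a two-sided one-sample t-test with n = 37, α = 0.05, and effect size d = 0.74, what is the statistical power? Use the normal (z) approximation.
Power ≈ 0.99

Power calculation (one-sample t-test, normal approximation):
z_β = d · √n - z_{α/2}
z_β = 0.74 · √37 - 1.960
z_β = 0.74 · 6.083 - 1.960
z_β = 2.541

Power = Φ(z_β) = Φ(2.541) ≈ 0.994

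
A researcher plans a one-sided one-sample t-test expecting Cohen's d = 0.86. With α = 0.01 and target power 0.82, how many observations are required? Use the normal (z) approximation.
n = 15

Sample size formula (one-sample t-test, normal approximation):
n = ((z_α + z_β) / d)²

z_α = 2.326 (for α = 0.01, one-sided)
z_β = 0.915 (for power = 0.82)
d = 0.86

n = ((2.326 + 0.915) / 0.86)²
n = (3.769)²
n ≈ 14.21
Round up to the next whole number: n = 15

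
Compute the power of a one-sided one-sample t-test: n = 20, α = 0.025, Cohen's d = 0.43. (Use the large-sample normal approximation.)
Power ≈ 0.49

Power calculation (one-sample t-test, normal approximation):
z_β = d · √n - z_α
z_β = 0.43 · √20 - 1.960
z_β = 0.43 · 4.472 - 1.960
z_β = -0.037

Power = Φ(z_β) = Φ(-0.037) ≈ 0.485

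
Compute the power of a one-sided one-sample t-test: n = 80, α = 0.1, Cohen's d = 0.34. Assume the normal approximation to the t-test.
Power ≈ 0.96

Power calculation (one-sample t-test, normal approximation):
z_β = d · √n - z_α
z_β = 0.34 · √80 - 1.282
z_β = 0.34 · 8.944 - 1.282
z_β = 1.760

Power = Φ(z_β) = Φ(1.760) ≈ 0.961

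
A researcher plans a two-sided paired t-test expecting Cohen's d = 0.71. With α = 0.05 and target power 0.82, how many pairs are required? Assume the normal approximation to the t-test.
n = 17 pairs

Sample size formula (paired t-test, normal approximation):
n = ((z_{α/2} + z_β) / d)²

z_{α/2} = 1.960 (for α = 0.05, two-sided)
z_β = 0.915 (for power = 0.82)
d = 0.71

n = ((1.960 + 0.915) / 0.71)²
n = (4.049)²
n ≈ 16.39
Round up to the next whole number: n = 17 pairs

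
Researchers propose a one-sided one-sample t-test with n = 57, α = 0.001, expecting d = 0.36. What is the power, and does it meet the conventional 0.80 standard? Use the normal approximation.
Power ≈ 0.35; the study is underpowered (power < 0.80)

Power calculation (one-sample t-test, normal approximation):
z_β = d · √n - z_α
z_β = 0.36 · √57 - 3.090
z_β = 0.36 · 7.550 - 3.090
z_β = -0.372

Power = Φ(z_β) = Φ(-0.372) ≈ 0.355

Effect size d = 0.36 is small by Cohen's convention (0.2/0.5/0.8).

Threshold: power ≥ 0.80 is conventionally adequate.
Power ≈ 0.35 → the study is underpowered (power < 0.80).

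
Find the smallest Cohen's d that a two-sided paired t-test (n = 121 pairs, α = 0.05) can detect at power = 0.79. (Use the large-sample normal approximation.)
d ≈ 0.25

Minimum detectable effect (paired t-test, normal approximation):
d = (z_{α/2} + z_β) / √n
d = (1.960 + 0.806) / √121
d = 2.766 / 11.000
d ≈ 0.25

By Cohen's convention (0.2 small / 0.5 medium / 0.8 large): small effect.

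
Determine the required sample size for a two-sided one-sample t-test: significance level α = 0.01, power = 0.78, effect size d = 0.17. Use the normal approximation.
n = 388

Sample size formula (one-sample t-test, normal approximation):
n = ((z_{α/2} + z_β) / d)²

z_{α/2} = 2.576 (for α = 0.01, two-sided)
z_β = 0.772 (for power = 0.78)
d = 0.17

n = ((2.576 + 0.772) / 0.17)²
n = (19.694)²
n ≈ 387.85
Round up to the next whole number: n = 388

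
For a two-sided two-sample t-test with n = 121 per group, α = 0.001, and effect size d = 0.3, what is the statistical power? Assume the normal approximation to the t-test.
Power ≈ 0.17

Power calculation (two-sample t-test, normal approximation):
z_β = d · √(n/2) - z_{α/2}
z_β = 0.3 · √(121/2) - 3.291
z_β = 0.3 · 7.778 - 3.291
z_β = -0.957

Power = Φ(z_β) = Φ(-0.957) ≈ 0.169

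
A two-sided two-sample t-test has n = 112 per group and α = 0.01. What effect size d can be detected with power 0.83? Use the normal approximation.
d ≈ 0.47

Minimum detectable effect (two-sample t-test, normal approximation):
d = (z_{α/2} + z_β) / √(n/2)
d = (2.576 + 0.954) / √(112/2)
d = 3.530 / 7.483
d ≈ 0.47

By Cohen's convention (0.2 small / 0.5 medium / 0.8 large): small effect.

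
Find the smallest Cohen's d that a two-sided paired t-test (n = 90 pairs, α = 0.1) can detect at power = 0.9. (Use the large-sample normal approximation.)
d ≈ 0.31

Minimum detectable effect (paired t-test, normal approximation):
d = (z_{α/2} + z_β) / √n
d = (1.645 + 1.282) / √90
d = 2.926 / 9.487
d ≈ 0.31

By Cohen's convention (0.2 small / 0.5 medium / 0.8 large): small effect.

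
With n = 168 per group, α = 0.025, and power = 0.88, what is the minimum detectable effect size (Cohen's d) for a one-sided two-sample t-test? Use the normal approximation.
d ≈ 0.34

Minimum detectable effect (two-sample t-test, normal approximation):
d = (z_α + z_β) / √(n/2)
d = (1.960 + 1.175) / √(168/2)
d = 3.135 / 9.165
d ≈ 0.34

By Cohen's convention (0.2 small / 0.5 medium / 0.8 large): small effect.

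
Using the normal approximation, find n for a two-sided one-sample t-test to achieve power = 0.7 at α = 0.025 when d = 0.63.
n = 20

Sample size formula (one-sample t-test, normal approximation):
n = ((z_{α/2} + z_β) / d)²

z_{α/2} = 2.241 (for α = 0.025, two-sided)
z_β = 0.524 (for power = 0.7)
d = 0.63

n = ((2.241 + 0.524) / 0.63)²
n = (4.389)²
n ≈ 19.26
Round up to the next whole number: n = 20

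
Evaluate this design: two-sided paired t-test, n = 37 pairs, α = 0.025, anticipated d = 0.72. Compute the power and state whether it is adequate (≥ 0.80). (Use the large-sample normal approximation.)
Power ≈ 0.98; the study is adequately powered (power ≥ 0.80)

Power calculation (paired t-test, normal approximation):
z_β = d · √n - z_{α/2}
z_β = 0.72 · √37 - 2.241
z_β = 0.72 · 6.083 - 2.241
z_β = 2.138

Power = Φ(z_β) = Φ(2.138) ≈ 0.984

Effect size d = 0.72 is medium by Cohen's convention (0.2/0.5/0.8).

Threshold: power ≥ 0.80 is conventionally adequate.
Power ≈ 0.98 → the study is adequately powered (power ≥ 0.80).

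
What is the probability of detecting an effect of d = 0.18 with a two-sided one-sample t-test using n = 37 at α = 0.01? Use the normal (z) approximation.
Power ≈ 0.07

Power calculation (one-sample t-test, normal approximation):
z_β = d · √n - z_{α/2}
z_β = 0.18 · √37 - 2.576
z_β = 0.18 · 6.083 - 2.576
z_β = -1.481

Power = Φ(z_β) = Φ(-1.481) ≈ 0.069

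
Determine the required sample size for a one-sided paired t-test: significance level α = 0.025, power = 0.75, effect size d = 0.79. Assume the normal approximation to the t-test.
n = 12 pairs

Sample size formula (paired t-test, normal approximation):
n = ((z_α + z_β) / d)²

z_α = 1.960 (for α = 0.025, one-sided)
z_β = 0.674 (for power = 0.75)
d = 0.79

n = ((1.960 + 0.674) / 0.79)²
n = (3.334)²
n ≈ 11.12
Round up to the next whole number: n = 12 pairs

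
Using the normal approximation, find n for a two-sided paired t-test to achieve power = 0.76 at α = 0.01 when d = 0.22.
n = 223 pairs

Sample size formula (paired t-test, normal approximation):
n = ((z_{α/2} + z_β) / d)²

z_{α/2} = 2.576 (for α = 0.01, two-sided)
z_β = 0.706 (for power = 0.76)
d = 0.22

n = ((2.576 + 0.706) / 0.22)²
n = (14.918)²
n ≈ 222.55
Round up to the next whole number: n = 223 pairs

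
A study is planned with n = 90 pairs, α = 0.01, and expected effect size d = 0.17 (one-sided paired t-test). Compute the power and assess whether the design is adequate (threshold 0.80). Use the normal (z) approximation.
Power ≈ 0.24; the study is underpowered (power < 0.80)

Power calculation (paired t-test, normal approximation):
z_β = d · √n - z_α
z_β = 0.17 · √90 - 2.326
z_β = 0.17 · 9.487 - 2.326
z_β = -0.714

Power = Φ(z_β) = Φ(-0.714) ≈ 0.238

Effect size d = 0.17 is very small by Cohen's convention (0.2/0.5/0.8).

Threshold: power ≥ 0.80 is conventionally adequate.
Power ≈ 0.24 → the study is underpowered (power < 0.80).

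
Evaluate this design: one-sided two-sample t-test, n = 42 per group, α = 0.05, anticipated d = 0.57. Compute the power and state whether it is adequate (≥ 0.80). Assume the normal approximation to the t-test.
Power ≈ 0.83; the study is adequately powered (power ≥ 0.80)

Power calculation (two-sample t-test, normal approximation):
z_β = d · √(n/2) - z_α
z_β = 0.57 · √(42/2) - 1.645
z_β = 0.57 · 4.583 - 1.645
z_β = 0.967

Power = Φ(z_β) = Φ(0.967) ≈ 0.833

Effect size d = 0.57 is medium by Cohen's convention (0.2/0.5/0.8).

Threshold: power ≥ 0.80 is conventionally adequate.
Power ≈ 0.83 → the study is adequately powered (power ≥ 0.80).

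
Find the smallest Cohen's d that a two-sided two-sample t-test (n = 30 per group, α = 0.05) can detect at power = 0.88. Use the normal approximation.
d ≈ 0.81

Minimum detectable effect (two-sample t-test, normal approximation):
d = (z_{α/2} + z_β) / √(n/2)
d = (1.960 + 1.175) / √(30/2)
d = 3.135 / 3.873
d ≈ 0.81

By Cohen's convention (0.2 small / 0.5 medium / 0.8 large): large effect.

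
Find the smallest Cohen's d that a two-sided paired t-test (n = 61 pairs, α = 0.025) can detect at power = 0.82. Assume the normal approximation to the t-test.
d ≈ 0.40

Minimum detectable effect (paired t-test, normal approximation):
d = (z_{α/2} + z_β) / √n
d = (2.241 + 0.915) / √61
d = 3.157 / 7.810
d ≈ 0.40

By Cohen's convention (0.2 small / 0.5 medium / 0.8 large): small effect.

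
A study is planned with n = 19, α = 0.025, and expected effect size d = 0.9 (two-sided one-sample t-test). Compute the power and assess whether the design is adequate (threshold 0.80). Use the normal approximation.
Power ≈ 0.95; the study is adequately powered (power ≥ 0.80)

Power calculation (one-sample t-test, normal approximation):
z_β = d · √n - z_{α/2}
z_β = 0.9 · √19 - 2.241
z_β = 0.9 · 4.359 - 2.241
z_β = 1.682

Power = Φ(z_β) = Φ(1.682) ≈ 0.954

Effect size d = 0.9 is large by Cohen's convention (0.2/0.5/0.8).

Threshold: power ≥ 0.80 is conventionally adequate.
Power ≈ 0.95 → the study is adequately powered (power ≥ 0.80).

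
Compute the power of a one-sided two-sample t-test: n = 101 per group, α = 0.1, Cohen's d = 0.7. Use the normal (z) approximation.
Power ≈ 1.00

Power calculation (two-sample t-test, normal approximation):
z_β = d · √(n/2) - z_α
z_β = 0.7 · √(101/2) - 1.282
z_β = 0.7 · 7.106 - 1.282
z_β = 3.693

Power = Φ(z_β) = Φ(3.693) ≈ 1.000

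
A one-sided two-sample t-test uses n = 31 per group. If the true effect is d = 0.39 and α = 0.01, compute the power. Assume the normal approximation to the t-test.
Power ≈ 0.21

Power calculation (two-sample t-test, normal approximation):
z_β = d · √(n/2) - z_α
z_β = 0.39 · √(31/2) - 2.326
z_β = 0.39 · 3.937 - 2.326
z_β = -0.791

Power = Φ(z_β) = Φ(-0.791) ≈ 0.214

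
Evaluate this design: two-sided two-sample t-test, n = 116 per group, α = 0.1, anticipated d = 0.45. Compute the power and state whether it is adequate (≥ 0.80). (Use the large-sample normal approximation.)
Power ≈ 0.96; the study is adequately powered (power ≥ 0.80)

Power calculation (two-sample t-test, normal approximation):
z_β = d · √(n/2) - z_{α/2}
z_β = 0.45 · √(116/2) - 1.645
z_β = 0.45 · 7.616 - 1.645
z_β = 1.782

Power = Φ(z_β) = Φ(1.782) ≈ 0.963

Effect size d = 0.45 is small by Cohen's convention (0.2/0.5/0.8).

Threshold: power ≥ 0.80 is conventionally adequate.
Power ≈ 0.96 → the study is adequately powered (power ≥ 0.80).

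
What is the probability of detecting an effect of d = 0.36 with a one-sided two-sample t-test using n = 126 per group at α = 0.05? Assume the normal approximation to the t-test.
Power ≈ 0.89

Power calculation (two-sample t-test, normal approximation):
z_β = d · √(n/2) - z_α
z_β = 0.36 · √(126/2) - 1.645
z_β = 0.36 · 7.937 - 1.645
z_β = 1.213

Power = Φ(z_β) = Φ(1.213) ≈ 0.887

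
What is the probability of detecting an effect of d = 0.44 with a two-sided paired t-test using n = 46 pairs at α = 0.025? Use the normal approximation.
Power ≈ 0.77

Power calculation (paired t-test, normal approximation):
z_β = d · √n - z_{α/2}
z_β = 0.44 · √46 - 2.241
z_β = 0.44 · 6.782 - 2.241
z_β = 0.743

Power = Φ(z_β) = Φ(0.743) ≈ 0.771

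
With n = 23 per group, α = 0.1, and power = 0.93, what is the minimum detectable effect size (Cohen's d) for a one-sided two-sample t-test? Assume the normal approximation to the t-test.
d ≈ 0.81

Minimum detectable effect (two-sample t-test, normal approximation):
d = (z_α + z_β) / √(n/2)
d = (1.282 + 1.476) / √(23/2)
d = 2.757 / 3.391
d ≈ 0.81

By Cohen's convention (0.2 small / 0.5 medium / 0.8 large): large effect.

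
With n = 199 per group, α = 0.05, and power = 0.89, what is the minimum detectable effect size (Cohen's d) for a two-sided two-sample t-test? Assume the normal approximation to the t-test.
d ≈ 0.32

Minimum detectable effect (two-sample t-test, normal approximation):
d = (z_{α/2} + z_β) / √(n/2)
d = (1.960 + 1.227) / √(199/2)
d = 3.186 / 9.975
d ≈ 0.32

By Cohen's convention (0.2 small / 0.5 medium / 0.8 large): small effect.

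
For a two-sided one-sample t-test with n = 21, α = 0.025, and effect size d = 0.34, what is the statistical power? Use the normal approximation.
Power ≈ 0.25

Power calculation (one-sample t-test, normal approximation):
z_β = d · √n - z_{α/2}
z_β = 0.34 · √21 - 2.241
z_β = 0.34 · 4.583 - 2.241
z_β = -0.683

Power = Φ(z_β) = Φ(-0.683) ≈ 0.247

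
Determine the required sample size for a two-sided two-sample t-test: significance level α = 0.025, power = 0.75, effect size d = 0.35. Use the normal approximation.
n = 139 per group

Sample size formula (two-sample t-test, normal approximation):
n = 2 · ((z_{α/2} + z_β) / d)²

z_{α/2} = 2.241 (for α = 0.025, two-sided)
z_β = 0.674 (for power = 0.75)
d = 0.35

n = 2 · ((2.241 + 0.674) / 0.35)²
n = 2 · (8.329)²
n ≈ 138.74
Round up to the next whole number: n = 139 per group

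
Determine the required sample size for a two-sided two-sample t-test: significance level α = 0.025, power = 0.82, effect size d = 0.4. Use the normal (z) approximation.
n = 125 per group

Sample size formula (two-sample t-test, normal approximation):
n = 2 · ((z_{α/2} + z_β) / d)²

z_{α/2} = 2.241 (for α = 0.025, two-sided)
z_β = 0.915 (for power = 0.82)
d = 0.4

n = 2 · ((2.241 + 0.915) / 0.4)²
n = 2 · (7.890)²
n ≈ 124.50
Round up to the next whole number: n = 125 per group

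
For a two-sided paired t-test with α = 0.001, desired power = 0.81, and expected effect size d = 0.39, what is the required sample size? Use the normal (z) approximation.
n = 115 pairs

Sample size formula (paired t-test, normal approximation):
n = ((z_{α/2} + z_β) / d)²

z_{α/2} = 3.291 (for α = 0.001, two-sided)
z_β = 0.878 (for power = 0.81)
d = 0.39

n = ((3.291 + 0.878) / 0.39)²
n = (10.690)²
n ≈ 114.28
Round up to the next whole number: n = 115 pairs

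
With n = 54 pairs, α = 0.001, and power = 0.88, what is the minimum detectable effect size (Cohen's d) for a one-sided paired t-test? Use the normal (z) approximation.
d ≈ 0.58

Minimum detectable effect (paired t-test, normal approximation):
d = (z_α + z_β) / √n
d = (3.090 + 1.175) / √54
d = 4.265 / 7.348
d ≈ 0.58

By Cohen's convention (0.2 small / 0.5 medium / 0.8 large): medium effect.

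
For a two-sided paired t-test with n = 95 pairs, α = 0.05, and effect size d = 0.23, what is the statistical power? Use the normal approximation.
Power ≈ 0.61

Power calculation (paired t-test, normal approximation):
z_β = d · √n - z_{α/2}
z_β = 0.23 · √95 - 1.960
z_β = 0.23 · 9.747 - 1.960
z_β = 0.282

Power = Φ(z_β) = Φ(0.282) ≈ 0.611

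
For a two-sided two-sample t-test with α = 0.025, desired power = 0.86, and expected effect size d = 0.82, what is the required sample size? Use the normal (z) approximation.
n = 33 per group

Sample size formula (two-sample t-test, normal approximation):
n = 2 · ((z_{α/2} + z_β) / d)²

z_{α/2} = 2.241 (for α = 0.025, two-sided)
z_β = 1.080 (for power = 0.86)
d = 0.82

n = 2 · ((2.241 + 1.080) / 0.82)²
n = 2 · (4.050)²
n ≈ 32.80
Round up to the next whole number: n = 33 per group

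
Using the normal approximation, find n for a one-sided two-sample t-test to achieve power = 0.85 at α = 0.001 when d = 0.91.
n = 42 per group

Sample size formula (two-sample t-test, normal approximation):
n = 2 · ((z_α + z_β) / d)²

z_α = 3.090 (for α = 0.001, one-sided)
z_β = 1.036 (for power = 0.85)
d = 0.91

n = 2 · ((3.090 + 1.036) / 0.91)²
n = 2 · (4.534)²
n ≈ 41.11
Round up to the next whole number: n = 42 per group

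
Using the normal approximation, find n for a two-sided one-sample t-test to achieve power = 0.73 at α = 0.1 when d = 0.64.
n = 13

Sample size formula (one-sample t-test, normal approximation):
n = ((z_{α/2} + z_β) / d)²

z_{α/2} = 1.645 (for α = 0.1, two-sided)
z_β = 0.613 (for power = 0.73)
d = 0.64

n = ((1.645 + 0.613) / 0.64)²
n = (3.528)²
n ≈ 12.45
Round up to the next whole number: n = 13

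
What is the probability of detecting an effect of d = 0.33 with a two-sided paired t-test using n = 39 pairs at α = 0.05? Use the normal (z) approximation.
Power ≈ 0.54

Power calculation (paired t-test, normal approximation):
z_β = d · √n - z_{α/2}
z_β = 0.33 · √39 - 1.960
z_β = 0.33 · 6.245 - 1.960
z_β = 0.101

Power = Φ(z_β) = Φ(0.101) ≈ 0.540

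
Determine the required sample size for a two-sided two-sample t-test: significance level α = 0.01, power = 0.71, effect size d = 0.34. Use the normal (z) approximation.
n = 170 per group

Sample size formula (two-sample t-test, normal approximation):
n = 2 · ((z_{α/2} + z_β) / d)²

z_{α/2} = 2.576 (for α = 0.01, two-sided)
z_β = 0.553 (for power = 0.71)
d = 0.34

n = 2 · ((2.576 + 0.553) / 0.34)²
n = 2 · (9.203)²
n ≈ 169.39
Round up to the next whole number: n = 170 per group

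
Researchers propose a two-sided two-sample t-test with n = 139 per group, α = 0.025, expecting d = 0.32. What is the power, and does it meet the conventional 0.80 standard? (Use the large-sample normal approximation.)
Power ≈ 0.67; the study is underpowered (power < 0.80)

Power calculation (two-sample t-test, normal approximation):
z_β = d · √(n/2) - z_{α/2}
z_β = 0.32 · √(139/2) - 2.241
z_β = 0.32 · 8.337 - 2.241
z_β = 0.426

Power = Φ(z_β) = Φ(0.426) ≈ 0.665

Effect size d = 0.32 is small by Cohen's convention (0.2/0.5/0.8).

Threshold: power ≥ 0.80 is conventionally adequate.
Power ≈ 0.67 → the study is underpowered (power < 0.80).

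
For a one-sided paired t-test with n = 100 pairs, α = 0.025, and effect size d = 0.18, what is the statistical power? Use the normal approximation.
Power ≈ 0.44

Power calculation (paired t-test, normal approximation):
z_β = d · √n - z_α
z_β = 0.18 · √100 - 1.960
z_β = 0.18 · 10.000 - 1.960
z_β = -0.160

Power = Φ(z_β) = Φ(-0.160) ≈ 0.436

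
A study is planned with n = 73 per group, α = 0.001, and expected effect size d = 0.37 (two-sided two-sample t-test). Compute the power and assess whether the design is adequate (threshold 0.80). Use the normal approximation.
Power ≈ 0.15; the study is underpowered (power < 0.80)

Power calculation (two-sample t-test, normal approximation):
z_β = d · √(n/2) - z_{α/2}
z_β = 0.37 · √(73/2) - 3.291
z_β = 0.37 · 6.042 - 3.291
z_β = -1.055

Power = Φ(z_β) = Φ(-1.055) ≈ 0.146

Effect size d = 0.37 is small by Cohen's convention (0.2/0.5/0.8).

Threshold: power ≥ 0.80 is conventionally adequate.
Power ≈ 0.15 → the study is underpowered (power < 0.80).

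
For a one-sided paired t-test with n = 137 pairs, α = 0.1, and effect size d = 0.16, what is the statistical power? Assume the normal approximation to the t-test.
Power ≈ 0.72

Power calculation (paired t-test, normal approximation):
z_β = d · √n - z_α
z_β = 0.16 · √137 - 1.282
z_β = 0.16 · 11.705 - 1.282
z_β = 0.591

Power = Φ(z_β) = Φ(0.591) ≈ 0.723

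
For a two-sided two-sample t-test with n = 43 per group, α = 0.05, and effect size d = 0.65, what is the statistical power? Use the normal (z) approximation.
Power ≈ 0.85

Power calculation (two-sample t-test, normal approximation):
z_β = d · √(n/2) - z_{α/2}
z_β = 0.65 · √(43/2) - 1.960
z_β = 0.65 · 4.637 - 1.960
z_β = 1.054

Power = Φ(z_β) = Φ(1.054) ≈ 0.854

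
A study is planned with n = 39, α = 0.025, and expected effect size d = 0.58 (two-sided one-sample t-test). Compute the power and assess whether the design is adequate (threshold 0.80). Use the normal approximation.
Power ≈ 0.92; the study is adequately powered (power ≥ 0.80)

Power calculation (one-sample t-test, normal approximation):
z_β = d · √n - z_{α/2}
z_β = 0.58 · √39 - 2.241
z_β = 0.58 · 6.245 - 2.241
z_β = 1.381

Power = Φ(z_β) = Φ(1.381) ≈ 0.916

Effect size d = 0.58 is medium by Cohen's convention (0.2/0.5/0.8).

Threshold: power ≥ 0.80 is conventionally adequate.
Power ≈ 0.92 → the study is adequately powered (power ≥ 0.80).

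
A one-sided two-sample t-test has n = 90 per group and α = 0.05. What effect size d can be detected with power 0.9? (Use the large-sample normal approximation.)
d ≈ 0.44

Minimum detectable effect (two-sample t-test, normal approximation):
d = (z_α + z_β) / √(n/2)
d = (1.645 + 1.282) / √(90/2)
d = 2.926 / 6.708
d ≈ 0.44

By Cohen's convention (0.2 small / 0.5 medium / 0.8 large): small effect.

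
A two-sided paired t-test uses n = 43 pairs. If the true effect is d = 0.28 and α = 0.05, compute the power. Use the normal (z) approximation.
Power ≈ 0.45

Power calculation (paired t-test, normal approximation):
z_β = d · √n - z_{α/2}
z_β = 0.28 · √43 - 1.960
z_β = 0.28 · 6.557 - 1.960
z_β = -0.124

Power = Φ(z_β) = Φ(-0.124) ≈ 0.451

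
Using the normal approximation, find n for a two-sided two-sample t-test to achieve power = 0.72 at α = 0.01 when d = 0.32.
n = 195 per group

Sample size formula (two-sample t-test, normal approximation):
n = 2 · ((z_{α/2} + z_β) / d)²

z_{α/2} = 2.576 (for α = 0.01, two-sided)
z_β = 0.583 (for power = 0.72)
d = 0.32

n = 2 · ((2.576 + 0.583) / 0.32)²
n = 2 · (9.872)²
n ≈ 194.91
Round up to the next whole number: n = 195 per group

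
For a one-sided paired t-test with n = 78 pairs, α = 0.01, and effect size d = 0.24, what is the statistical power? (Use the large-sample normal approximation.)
Power ≈ 0.42

Power calculation (paired t-test, normal approximation):
z_β = d · √n - z_α
z_β = 0.24 · √78 - 2.326
z_β = 0.24 · 8.832 - 2.326
z_β = -0.207

Power = Φ(z_β) = Φ(-0.207) ≈ 0.418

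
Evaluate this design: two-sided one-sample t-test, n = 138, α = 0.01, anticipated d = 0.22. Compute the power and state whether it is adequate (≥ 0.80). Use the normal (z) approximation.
Power ≈ 0.50; the study is underpowered (power < 0.80)

Power calculation (one-sample t-test, normal approximation):
z_β = d · √n - z_{α/2}
z_β = 0.22 · √138 - 2.576
z_β = 0.22 · 11.747 - 2.576
z_β = 0.009

Power = Φ(z_β) = Φ(0.009) ≈ 0.503

Effect size d = 0.22 is small by Cohen's convention (0.2/0.5/0.8).

Threshold: power ≥ 0.80 is conventionally adequate.
Power ≈ 0.50 → the study is underpowered (power < 0.80).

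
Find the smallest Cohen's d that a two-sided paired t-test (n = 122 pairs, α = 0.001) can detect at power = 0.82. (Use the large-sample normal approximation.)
d ≈ 0.38

Minimum detectable effect (paired t-test, normal approximation):
d = (z_{α/2} + z_β) / √n
d = (3.291 + 0.915) / √122
d = 4.206 / 11.045
d ≈ 0.38

By Cohen's convention (0.2 small / 0.5 medium / 0.8 large): small effect.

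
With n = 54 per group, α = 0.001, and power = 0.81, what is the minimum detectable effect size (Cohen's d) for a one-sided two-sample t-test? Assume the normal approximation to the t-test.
d ≈ 0.76

Minimum detectable effect (two-sample t-test, normal approximation):
d = (z_α + z_β) / √(n/2)
d = (3.090 + 0.878) / √(54/2)
d = 3.968 / 5.196
d ≈ 0.76

By Cohen's convention (0.2 small / 0.5 medium / 0.8 large): medium effect.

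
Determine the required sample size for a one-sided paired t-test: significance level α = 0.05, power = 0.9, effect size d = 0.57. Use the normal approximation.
n = 27 pairs

Sample size formula (paired t-test, normal approximation):
n = ((z_α + z_β) / d)²

z_α = 1.645 (for α = 0.05, one-sided)
z_β = 1.282 (for power = 0.9)
d = 0.57

n = ((1.645 + 1.282) / 0.57)²
n = (5.135)²
n ≈ 26.37
Round up to the next whole number: n = 27 pairs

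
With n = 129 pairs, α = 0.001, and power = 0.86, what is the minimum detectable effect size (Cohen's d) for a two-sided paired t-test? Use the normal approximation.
d ≈ 0.38

Minimum detectable effect (paired t-test, normal approximation):
d = (z_{α/2} + z_β) / √n
d = (3.291 + 1.080) / √129
d = 4.371 / 11.358
d ≈ 0.38

By Cohen's convention (0.2 small / 0.5 medium / 0.8 large): small effect.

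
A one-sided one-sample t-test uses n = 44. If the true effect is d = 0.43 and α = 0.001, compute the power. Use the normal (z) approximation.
Power ≈ 0.41

Power calculation (one-sample t-test, normal approximation):
z_β = d · √n - z_α
z_β = 0.43 · √44 - 3.090
z_β = 0.43 · 6.633 - 3.090
z_β = -0.238

Power = Φ(z_β) = Φ(-0.238) ≈ 0.406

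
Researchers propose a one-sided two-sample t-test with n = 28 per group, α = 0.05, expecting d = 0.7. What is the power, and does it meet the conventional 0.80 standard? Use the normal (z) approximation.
Power ≈ 0.84; the study is adequately powered (power ≥ 0.80)

Power calculation (two-sample t-test, normal approximation):
z_β = d · √(n/2) - z_α
z_β = 0.7 · √(28/2) - 1.645
z_β = 0.7 · 3.742 - 1.645
z_β = 0.974

Power = Φ(z_β) = Φ(0.974) ≈ 0.835

Effect size d = 0.7 is medium by Cohen's convention (0.2/0.5/0.8).

Threshold: power ≥ 0.80 is conventionally adequate.
Power ≈ 0.84 → the study is adequately powered (power ≥ 0.80).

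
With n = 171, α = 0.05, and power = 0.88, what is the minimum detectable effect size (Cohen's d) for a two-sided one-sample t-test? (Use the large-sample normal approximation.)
d ≈ 0.24

Minimum detectable effect (one-sample t-test, normal approximation):
d = (z_{α/2} + z_β) / √n
d = (1.960 + 1.175) / √171
d = 3.135 / 13.077
d ≈ 0.24

By Cohen's convention (0.2 small / 0.5 medium / 0.8 large): small effect.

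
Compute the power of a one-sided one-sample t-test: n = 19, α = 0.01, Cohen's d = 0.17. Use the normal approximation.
Power ≈ 0.06

Power calculation (one-sample t-test, normal approximation):
z_β = d · √n - z_α
z_β = 0.17 · √19 - 2.326
z_β = 0.17 · 4.359 - 2.326
z_β = -1.585

Power = Φ(z_β) = Φ(-1.585) ≈ 0.056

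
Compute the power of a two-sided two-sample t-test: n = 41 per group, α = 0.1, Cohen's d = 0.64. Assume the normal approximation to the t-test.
Power ≈ 0.89

Power calculation (two-sample t-test, normal approximation):
z_β = d · √(n/2) - z_{α/2}
z_β = 0.64 · √(41/2) - 1.645
z_β = 0.64 · 4.528 - 1.645
z_β = 1.253

Power = Φ(z_β) = Φ(1.253) ≈ 0.895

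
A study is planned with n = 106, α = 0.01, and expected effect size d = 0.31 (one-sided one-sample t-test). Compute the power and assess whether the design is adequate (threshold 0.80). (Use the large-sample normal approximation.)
Power ≈ 0.81; the study is adequately powered (power ≥ 0.80)

Power calculation (one-sample t-test, normal approximation):
z_β = d · √n - z_α
z_β = 0.31 · √106 - 2.326
z_β = 0.31 · 10.296 - 2.326
z_β = 0.865

Power = Φ(z_β) = Φ(0.865) ≈ 0.807

Effect size d = 0.31 is small by Cohen's convention (0.2/0.5/0.8).

Threshold: power ≥ 0.80 is conventionally adequate.
Power ≈ 0.81 → the study is adequately powered (power ≥ 0.80).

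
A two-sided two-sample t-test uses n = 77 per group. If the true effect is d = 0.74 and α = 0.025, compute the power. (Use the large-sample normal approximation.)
Power ≈ 0.99

Power calculation (two-sample t-test, normal approximation):
z_β = d · √(n/2) - z_{α/2}
z_β = 0.74 · √(77/2) - 2.241
z_β = 0.74 · 6.205 - 2.241
z_β = 2.350

Power = Φ(z_β) = Φ(2.350) ≈ 0.991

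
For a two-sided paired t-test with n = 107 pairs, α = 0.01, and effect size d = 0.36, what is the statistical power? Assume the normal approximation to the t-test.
Power ≈ 0.87

Power calculation (paired t-test, normal approximation):
z_β = d · √n - z_{α/2}
z_β = 0.36 · √107 - 2.576
z_β = 0.36 · 10.344 - 2.576
z_β = 1.148

Power = Φ(z_β) = Φ(1.148) ≈ 0.875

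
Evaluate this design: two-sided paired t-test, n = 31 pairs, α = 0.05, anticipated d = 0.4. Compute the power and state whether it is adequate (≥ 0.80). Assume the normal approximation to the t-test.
Power ≈ 0.61; the study is underpowered (power < 0.80)

Power calculation (paired t-test, normal approximation):
z_β = d · √n - z_{α/2}
z_β = 0.4 · √31 - 1.960
z_β = 0.4 · 5.568 - 1.960
z_β = 0.267

Power = Φ(z_β) = Φ(0.267) ≈ 0.605

Effect size d = 0.4 is small by Cohen's convention (0.2/0.5/0.8).

Threshold: power ≥ 0.80 is conventionally adequate.
Power ≈ 0.61 → the study is underpowered (power < 0.80).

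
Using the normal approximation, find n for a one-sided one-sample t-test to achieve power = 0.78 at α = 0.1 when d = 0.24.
n = 74

Sample size formula (one-sample t-test, normal approximation):
n = ((z_α + z_β) / d)²

z_α = 1.282 (for α = 0.1, one-sided)
z_β = 0.772 (for power = 0.78)
d = 0.24

n = ((1.282 + 0.772) / 0.24)²
n = (8.558)²
n ≈ 73.24
Round up to the next whole number: n = 74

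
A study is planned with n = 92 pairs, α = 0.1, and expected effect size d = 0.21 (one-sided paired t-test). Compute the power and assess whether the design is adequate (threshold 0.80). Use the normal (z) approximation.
Power ≈ 0.77; the study is underpowered (power < 0.80)

Power calculation (paired t-test, normal approximation):
z_β = d · √n - z_α
z_β = 0.21 · √92 - 1.282
z_β = 0.21 · 9.592 - 1.282
z_β = 0.733

Power = Φ(z_β) = Φ(0.733) ≈ 0.768

Effect size d = 0.21 is small by Cohen's convention (0.2/0.5/0.8).

Threshold: power ≥ 0.80 is conventionally adequate.
Power ≈ 0.77 → the study is underpowered (power < 0.80).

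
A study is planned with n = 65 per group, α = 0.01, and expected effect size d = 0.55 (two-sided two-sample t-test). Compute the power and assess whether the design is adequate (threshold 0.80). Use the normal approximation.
Power ≈ 0.71; the study is underpowered (power < 0.80)

Power calculation (two-sample t-test, normal approximation):
z_β = d · √(n/2) - z_{α/2}
z_β = 0.55 · √(65/2) - 2.576
z_β = 0.55 · 5.701 - 2.576
z_β = 0.560

Power = Φ(z_β) = Φ(0.560) ≈ 0.712

Effect size d = 0.55 is medium by Cohen's convention (0.2/0.5/0.8).

Threshold: power ≥ 0.80 is conventionally adequate.
Power ≈ 0.71 → the study is underpowered (power < 0.80).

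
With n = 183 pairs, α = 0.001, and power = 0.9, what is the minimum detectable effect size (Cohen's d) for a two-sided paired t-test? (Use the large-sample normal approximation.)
d ≈ 0.34

Minimum detectable effect (paired t-test, normal approximation):
d = (z_{α/2} + z_β) / √n
d = (3.291 + 1.282) / √183
d = 4.572 / 13.528
d ≈ 0.34

By Cohen's convention (0.2 small / 0.5 medium / 0.8 large): small effect.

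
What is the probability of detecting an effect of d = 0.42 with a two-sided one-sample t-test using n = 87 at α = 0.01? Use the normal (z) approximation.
Power ≈ 0.91

Power calculation (one-sample t-test, normal approximation):
z_β = d · √n - z_{α/2}
z_β = 0.42 · √87 - 2.576
z_β = 0.42 · 9.327 - 2.576
z_β = 1.342

Power = Φ(z_β) = Φ(1.342) ≈ 0.910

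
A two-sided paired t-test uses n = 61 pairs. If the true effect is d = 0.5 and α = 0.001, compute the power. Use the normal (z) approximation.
Power ≈ 0.73

Power calculation (paired t-test, normal approximation):
z_β = d · √n - z_{α/2}
z_β = 0.5 · √61 - 3.291
z_β = 0.5 · 7.810 - 3.291
z_β = 0.615

Power = Φ(z_β) = Φ(0.615) ≈ 0.731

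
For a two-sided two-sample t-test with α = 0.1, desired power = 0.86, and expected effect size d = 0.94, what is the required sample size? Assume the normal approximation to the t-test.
n = 17 per group

Sample size formula (two-sample t-test, normal approximation):
n = 2 · ((z_{α/2} + z_β) / d)²

z_{α/2} = 1.645 (for α = 0.1, two-sided)
z_β = 1.080 (for power = 0.86)
d = 0.94

n = 2 · ((1.645 + 1.080) / 0.94)²
n = 2 · (2.899)²
n ≈ 16.81
Round up to the next whole number: n = 17 per group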